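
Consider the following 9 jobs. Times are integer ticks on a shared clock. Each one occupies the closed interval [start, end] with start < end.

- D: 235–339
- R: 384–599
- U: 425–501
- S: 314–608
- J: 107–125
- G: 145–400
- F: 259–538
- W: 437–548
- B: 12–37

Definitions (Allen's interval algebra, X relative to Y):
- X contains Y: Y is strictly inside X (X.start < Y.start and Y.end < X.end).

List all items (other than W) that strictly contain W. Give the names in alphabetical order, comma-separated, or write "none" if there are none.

Target W = [437, 548].
B [12, 37] → before → no.
D [235, 339] → before → no.
F [259, 538] → overlaps → no.
G [145, 400] → before → no.
J [107, 125] → before → no.
R [384, 599] → contains → yes.
S [314, 608] → contains → yes.
U [425, 501] → overlaps → no.
Result: R, S.

R, S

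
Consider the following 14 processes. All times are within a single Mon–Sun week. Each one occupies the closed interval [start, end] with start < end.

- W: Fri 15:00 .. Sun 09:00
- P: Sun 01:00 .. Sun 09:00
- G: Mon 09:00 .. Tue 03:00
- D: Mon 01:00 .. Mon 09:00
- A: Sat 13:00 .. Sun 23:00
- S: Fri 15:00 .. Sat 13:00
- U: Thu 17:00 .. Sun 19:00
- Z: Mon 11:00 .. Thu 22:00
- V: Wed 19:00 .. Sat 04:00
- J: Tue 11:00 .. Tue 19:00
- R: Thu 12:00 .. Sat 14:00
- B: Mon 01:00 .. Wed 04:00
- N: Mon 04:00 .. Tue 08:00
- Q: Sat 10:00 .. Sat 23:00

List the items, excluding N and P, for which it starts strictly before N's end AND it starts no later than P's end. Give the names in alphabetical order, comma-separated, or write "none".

B, D, G, Z

Conditions: its start is strictly before N's end (X.start < Tue 08:00) AND its start is no later than P's end (X.start <= Sun 09:00).
A: start Sat 13:00 < Tue 08:00? ✗; start Sat 13:00 <= Sun 09:00? ✓ → no.
B: start Mon 01:00 < Tue 08:00? ✓; start Mon 01:00 <= Sun 09:00? ✓ → yes.
D: start Mon 01:00 < Tue 08:00? ✓; start Mon 01:00 <= Sun 09:00? ✓ → yes.
G: start Mon 09:00 < Tue 08:00? ✓; start Mon 09:00 <= Sun 09:00? ✓ → yes.
J: start Tue 11:00 < Tue 08:00? ✗; start Tue 11:00 <= Sun 09:00? ✓ → no.
Q: start Sat 10:00 < Tue 08:00? ✗; start Sat 10:00 <= Sun 09:00? ✓ → no.
R: start Thu 12:00 < Tue 08:00? ✗; start Thu 12:00 <= Sun 09:00? ✓ → no.
S: start Fri 15:00 < Tue 08:00? ✗; start Fri 15:00 <= Sun 09:00? ✓ → no.
U: start Thu 17:00 < Tue 08:00? ✗; start Thu 17:00 <= Sun 09:00? ✓ → no.
V: start Wed 19:00 < Tue 08:00? ✗; start Wed 19:00 <= Sun 09:00? ✓ → no.
W: start Fri 15:00 < Tue 08:00? ✗; start Fri 15:00 <= Sun 09:00? ✓ → no.
Z: start Mon 11:00 < Tue 08:00? ✓; start Mon 11:00 <= Sun 09:00? ✓ → yes.
Result: B, D, G, Z.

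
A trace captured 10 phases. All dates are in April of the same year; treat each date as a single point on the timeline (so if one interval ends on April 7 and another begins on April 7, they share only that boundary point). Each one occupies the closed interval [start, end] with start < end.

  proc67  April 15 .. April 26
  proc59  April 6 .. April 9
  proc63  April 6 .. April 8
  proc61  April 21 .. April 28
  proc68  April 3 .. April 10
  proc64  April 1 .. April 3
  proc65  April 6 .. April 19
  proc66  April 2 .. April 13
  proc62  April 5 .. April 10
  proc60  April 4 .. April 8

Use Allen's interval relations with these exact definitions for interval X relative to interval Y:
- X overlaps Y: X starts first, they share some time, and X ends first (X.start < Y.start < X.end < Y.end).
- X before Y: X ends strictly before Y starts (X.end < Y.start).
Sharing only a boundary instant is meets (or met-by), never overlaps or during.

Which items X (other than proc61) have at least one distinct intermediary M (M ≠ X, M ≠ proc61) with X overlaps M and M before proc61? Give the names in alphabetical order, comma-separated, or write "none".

proc60, proc62, proc64, proc66, proc68

Target proc61 = [April 21, April 28].
Intermediaries M with M before proc61: proc59, proc60, proc62, proc63, proc64, proc65, proc66, proc68.
Via proc59 — items with X overlaps proc59: proc60.
Via proc60 — items with X overlaps proc60: none.
Via proc62 — items with X overlaps proc62: proc60.
Via proc63 — items with X overlaps proc63: none.
Via proc64 — items with X overlaps proc64: none.
Via proc65 — items with X overlaps proc65: proc60, proc62, proc66, proc68.
Via proc66 — items with X overlaps proc66: proc64.
Via proc68 — items with X overlaps proc68: none.
Union: proc60, proc62, proc64, proc66, proc68.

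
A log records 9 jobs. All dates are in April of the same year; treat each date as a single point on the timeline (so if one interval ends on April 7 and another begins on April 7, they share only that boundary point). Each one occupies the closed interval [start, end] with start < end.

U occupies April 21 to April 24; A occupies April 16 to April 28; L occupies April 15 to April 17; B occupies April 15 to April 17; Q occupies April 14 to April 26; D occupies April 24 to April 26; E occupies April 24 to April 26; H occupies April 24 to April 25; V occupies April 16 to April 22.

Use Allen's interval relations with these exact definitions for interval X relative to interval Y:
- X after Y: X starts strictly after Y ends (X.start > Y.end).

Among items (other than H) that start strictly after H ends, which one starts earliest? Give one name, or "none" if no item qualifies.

none

Target H = [April 24, April 25].
A [April 16, April 28] → contains → excluded.
B [April 15, April 17] → before → excluded.
D [April 24, April 26] → started-by → excluded.
E [April 24, April 26] → started-by → excluded.
L [April 15, April 17] → before → excluded.
Q [April 14, April 26] → contains → excluded.
U [April 21, April 24] → meets → excluded.
V [April 16, April 22] → before → excluded.
No candidates → none.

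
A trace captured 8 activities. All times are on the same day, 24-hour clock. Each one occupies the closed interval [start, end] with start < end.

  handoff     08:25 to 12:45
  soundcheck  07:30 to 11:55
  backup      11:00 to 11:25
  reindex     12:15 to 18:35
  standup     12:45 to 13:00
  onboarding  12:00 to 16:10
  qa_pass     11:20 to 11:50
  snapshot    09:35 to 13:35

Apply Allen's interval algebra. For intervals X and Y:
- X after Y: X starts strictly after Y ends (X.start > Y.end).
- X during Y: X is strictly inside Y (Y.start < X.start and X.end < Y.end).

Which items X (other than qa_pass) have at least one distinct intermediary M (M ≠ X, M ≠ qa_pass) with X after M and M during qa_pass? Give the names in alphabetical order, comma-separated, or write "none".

Target qa_pass = [11:20, 11:50].
Intermediaries M with M during qa_pass: none.
Union: none.

none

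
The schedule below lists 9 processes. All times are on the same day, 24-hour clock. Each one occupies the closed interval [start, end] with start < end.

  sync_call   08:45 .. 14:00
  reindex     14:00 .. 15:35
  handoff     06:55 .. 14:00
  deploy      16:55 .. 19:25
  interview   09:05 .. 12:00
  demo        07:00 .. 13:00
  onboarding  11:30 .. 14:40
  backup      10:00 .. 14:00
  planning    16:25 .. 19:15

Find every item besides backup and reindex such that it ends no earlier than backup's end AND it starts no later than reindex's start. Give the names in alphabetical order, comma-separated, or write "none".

handoff, onboarding, sync_call

Conditions: its end is no earlier than backup's end (X.end >= 14:00) AND its start is no later than reindex's start (X.start <= 14:00).
demo: end 13:00 >= 14:00? ✗; start 07:00 <= 14:00? ✓ → no.
deploy: end 19:25 >= 14:00? ✓; start 16:55 <= 14:00? ✗ → no.
handoff: end 14:00 >= 14:00? ✓; start 06:55 <= 14:00? ✓ → yes.
interview: end 12:00 >= 14:00? ✗; start 09:05 <= 14:00? ✓ → no.
onboarding: end 14:40 >= 14:00? ✓; start 11:30 <= 14:00? ✓ → yes.
planning: end 19:15 >= 14:00? ✓; start 16:25 <= 14:00? ✗ → no.
sync_call: end 14:00 >= 14:00? ✓; start 08:45 <= 14:00? ✓ → yes.
Result: handoff, onboarding, sync_call.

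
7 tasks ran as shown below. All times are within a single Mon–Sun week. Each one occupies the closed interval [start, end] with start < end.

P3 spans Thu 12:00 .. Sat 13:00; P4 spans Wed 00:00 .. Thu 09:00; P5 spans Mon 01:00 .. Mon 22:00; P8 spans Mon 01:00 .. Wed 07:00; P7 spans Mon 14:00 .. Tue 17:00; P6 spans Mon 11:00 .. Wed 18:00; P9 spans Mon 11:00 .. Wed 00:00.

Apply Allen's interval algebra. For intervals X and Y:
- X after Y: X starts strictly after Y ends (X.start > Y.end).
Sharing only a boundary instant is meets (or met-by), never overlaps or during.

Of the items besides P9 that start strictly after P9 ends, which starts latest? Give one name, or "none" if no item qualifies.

Target P9 = [Mon 11:00, Wed 00:00].
P3 [Thu 12:00, Sat 13:00] → after → candidate.
P4 [Wed 00:00, Thu 09:00] → met-by → excluded.
P5 [Mon 01:00, Mon 22:00] → overlaps → excluded.
P6 [Mon 11:00, Wed 18:00] → started-by → excluded.
P7 [Mon 14:00, Tue 17:00] → during → excluded.
P8 [Mon 01:00, Wed 07:00] → contains → excluded.
Among candidates, latest start is Thu 12:00 → P3.

P3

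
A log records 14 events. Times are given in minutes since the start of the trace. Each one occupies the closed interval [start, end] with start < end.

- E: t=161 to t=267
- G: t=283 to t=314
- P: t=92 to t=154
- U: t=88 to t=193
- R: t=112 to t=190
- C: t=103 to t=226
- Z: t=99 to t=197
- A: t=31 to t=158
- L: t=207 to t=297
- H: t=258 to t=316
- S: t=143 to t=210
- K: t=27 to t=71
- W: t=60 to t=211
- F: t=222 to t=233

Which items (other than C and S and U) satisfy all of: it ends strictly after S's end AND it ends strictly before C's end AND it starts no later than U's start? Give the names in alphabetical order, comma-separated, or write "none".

Conditions: its end is strictly after S's end (X.end > t=210) AND its end is strictly before C's end (X.end < t=226) AND its start is no later than U's start (X.start <= t=88).
A: end t=158 > t=210? ✗; end t=158 < t=226? ✓; start t=31 <= t=88? ✓ → no.
E: end t=267 > t=210? ✓; end t=267 < t=226? ✗; start t=161 <= t=88? ✗ → no.
F: end t=233 > t=210? ✓; end t=233 < t=226? ✗; start t=222 <= t=88? ✗ → no.
G: end t=314 > t=210? ✓; end t=314 < t=226? ✗; start t=283 <= t=88? ✗ → no.
H: end t=316 > t=210? ✓; end t=316 < t=226? ✗; start t=258 <= t=88? ✗ → no.
K: end t=71 > t=210? ✗; end t=71 < t=226? ✓; start t=27 <= t=88? ✓ → no.
L: end t=297 > t=210? ✓; end t=297 < t=226? ✗; start t=207 <= t=88? ✗ → no.
P: end t=154 > t=210? ✗; end t=154 < t=226? ✓; start t=92 <= t=88? ✗ → no.
R: end t=190 > t=210? ✗; end t=190 < t=226? ✓; start t=112 <= t=88? ✗ → no.
W: end t=211 > t=210? ✓; end t=211 < t=226? ✓; start t=60 <= t=88? ✓ → yes.
Z: end t=197 > t=210? ✗; end t=197 < t=226? ✓; start t=99 <= t=88? ✗ → no.
Result: W.

W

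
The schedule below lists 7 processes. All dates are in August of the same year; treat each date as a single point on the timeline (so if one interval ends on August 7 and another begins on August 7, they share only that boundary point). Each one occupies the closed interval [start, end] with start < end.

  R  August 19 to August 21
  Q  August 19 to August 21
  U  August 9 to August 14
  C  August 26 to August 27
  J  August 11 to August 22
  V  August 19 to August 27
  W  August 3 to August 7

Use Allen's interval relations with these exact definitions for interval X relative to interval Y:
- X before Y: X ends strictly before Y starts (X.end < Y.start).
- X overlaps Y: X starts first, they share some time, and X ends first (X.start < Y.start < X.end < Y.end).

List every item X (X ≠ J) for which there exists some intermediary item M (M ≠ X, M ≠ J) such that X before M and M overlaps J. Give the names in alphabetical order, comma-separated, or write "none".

Target J = [August 11, August 22].
Intermediaries M with M overlaps J: U.
Via U — items with X before U: W.
Union: W.

W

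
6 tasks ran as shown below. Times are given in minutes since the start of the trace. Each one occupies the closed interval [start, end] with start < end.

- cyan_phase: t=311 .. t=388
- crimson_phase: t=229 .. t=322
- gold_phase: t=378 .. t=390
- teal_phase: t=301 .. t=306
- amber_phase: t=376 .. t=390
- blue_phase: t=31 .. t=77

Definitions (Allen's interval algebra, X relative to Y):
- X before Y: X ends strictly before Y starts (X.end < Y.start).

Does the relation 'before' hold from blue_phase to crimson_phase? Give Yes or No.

Yes

blue_phase = [t=31, t=77], crimson_phase = [t=229, t=322].
Actual relation of blue_phase to crimson_phase: before.
Asked whether 'before' holds → Yes.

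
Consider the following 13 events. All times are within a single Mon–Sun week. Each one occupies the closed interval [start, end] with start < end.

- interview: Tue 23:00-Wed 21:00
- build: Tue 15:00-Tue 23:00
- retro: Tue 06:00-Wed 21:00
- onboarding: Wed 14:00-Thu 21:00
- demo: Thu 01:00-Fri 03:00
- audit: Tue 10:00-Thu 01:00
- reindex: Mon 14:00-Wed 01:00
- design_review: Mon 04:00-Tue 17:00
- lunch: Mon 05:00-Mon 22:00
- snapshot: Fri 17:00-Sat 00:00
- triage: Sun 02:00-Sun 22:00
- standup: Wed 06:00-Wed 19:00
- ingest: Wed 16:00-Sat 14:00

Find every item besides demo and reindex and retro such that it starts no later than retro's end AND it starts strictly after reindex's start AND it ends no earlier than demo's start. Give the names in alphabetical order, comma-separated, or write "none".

audit, ingest, onboarding

Conditions: its start is no later than retro's end (X.start <= Wed 21:00) AND its start is strictly after reindex's start (X.start > Mon 14:00) AND its end is no earlier than demo's start (X.end >= Thu 01:00).
audit: start Tue 10:00 <= Wed 21:00? ✓; start Tue 10:00 > Mon 14:00? ✓; end Thu 01:00 >= Thu 01:00? ✓ → yes.
build: start Tue 15:00 <= Wed 21:00? ✓; start Tue 15:00 > Mon 14:00? ✓; end Tue 23:00 >= Thu 01:00? ✗ → no.
design_review: start Mon 04:00 <= Wed 21:00? ✓; start Mon 04:00 > Mon 14:00? ✗; end Tue 17:00 >= Thu 01:00? ✗ → no.
ingest: start Wed 16:00 <= Wed 21:00? ✓; start Wed 16:00 > Mon 14:00? ✓; end Sat 14:00 >= Thu 01:00? ✓ → yes.
interview: start Tue 23:00 <= Wed 21:00? ✓; start Tue 23:00 > Mon 14:00? ✓; end Wed 21:00 >= Thu 01:00? ✗ → no.
lunch: start Mon 05:00 <= Wed 21:00? ✓; start Mon 05:00 > Mon 14:00? ✗; end Mon 22:00 >= Thu 01:00? ✗ → no.
onboarding: start Wed 14:00 <= Wed 21:00? ✓; start Wed 14:00 > Mon 14:00? ✓; end Thu 21:00 >= Thu 01:00? ✓ → yes.
snapshot: start Fri 17:00 <= Wed 21:00? ✗; start Fri 17:00 > Mon 14:00? ✓; end Sat 00:00 >= Thu 01:00? ✓ → no.
standup: start Wed 06:00 <= Wed 21:00? ✓; start Wed 06:00 > Mon 14:00? ✓; end Wed 19:00 >= Thu 01:00? ✗ → no.
triage: start Sun 02:00 <= Wed 21:00? ✗; start Sun 02:00 > Mon 14:00? ✓; end Sun 22:00 >= Thu 01:00? ✓ → no.
Result: audit, ingest, onboarding.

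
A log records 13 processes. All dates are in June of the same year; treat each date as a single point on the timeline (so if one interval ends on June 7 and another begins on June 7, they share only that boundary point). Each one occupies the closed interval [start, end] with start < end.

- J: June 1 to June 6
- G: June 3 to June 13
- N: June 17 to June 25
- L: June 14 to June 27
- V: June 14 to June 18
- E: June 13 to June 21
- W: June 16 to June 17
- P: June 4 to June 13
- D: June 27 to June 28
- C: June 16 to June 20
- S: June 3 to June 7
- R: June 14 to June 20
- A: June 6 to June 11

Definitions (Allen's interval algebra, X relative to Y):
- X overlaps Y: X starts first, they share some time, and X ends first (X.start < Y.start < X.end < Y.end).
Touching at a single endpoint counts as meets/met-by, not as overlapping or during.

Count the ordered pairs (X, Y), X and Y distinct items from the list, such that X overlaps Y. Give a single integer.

11

Checking all 156 ordered pairs for relation 'overlaps'; matching pairs in alphabetical order:
(C, N): C overlaps N ✓
(E, L): E overlaps L ✓
(E, N): E overlaps N ✓
(J, G): J overlaps G ✓
(J, P): J overlaps P ✓
(J, S): J overlaps S ✓
(R, N): R overlaps N ✓
(S, A): S overlaps A ✓
(S, P): S overlaps P ✓
(V, C): V overlaps C ✓
(V, N): V overlaps N ✓
Count: 11.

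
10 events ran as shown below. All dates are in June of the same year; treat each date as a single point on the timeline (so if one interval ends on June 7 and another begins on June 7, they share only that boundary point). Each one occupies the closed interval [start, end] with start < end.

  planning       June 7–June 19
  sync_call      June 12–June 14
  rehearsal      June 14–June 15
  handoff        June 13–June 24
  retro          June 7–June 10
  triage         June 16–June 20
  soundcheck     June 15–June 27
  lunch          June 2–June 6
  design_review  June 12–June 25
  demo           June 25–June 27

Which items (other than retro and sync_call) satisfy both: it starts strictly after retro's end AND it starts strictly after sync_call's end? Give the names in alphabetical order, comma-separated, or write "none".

demo, soundcheck, triage

Conditions: its start is strictly after retro's end (X.start > June 10) AND its start is strictly after sync_call's end (X.start > June 14).
demo: start June 25 > June 10? ✓; start June 25 > June 14? ✓ → yes.
design_review: start June 12 > June 10? ✓; start June 12 > June 14? ✗ → no.
handoff: start June 13 > June 10? ✓; start June 13 > June 14? ✗ → no.
lunch: start June 2 > June 10? ✗; start June 2 > June 14? ✗ → no.
planning: start June 7 > June 10? ✗; start June 7 > June 14? ✗ → no.
rehearsal: start June 14 > June 10? ✓; start June 14 > June 14? ✗ → no.
soundcheck: start June 15 > June 10? ✓; start June 15 > June 14? ✓ → yes.
triage: start June 16 > June 10? ✓; start June 16 > June 14? ✓ → yes.
Result: demo, soundcheck, triage.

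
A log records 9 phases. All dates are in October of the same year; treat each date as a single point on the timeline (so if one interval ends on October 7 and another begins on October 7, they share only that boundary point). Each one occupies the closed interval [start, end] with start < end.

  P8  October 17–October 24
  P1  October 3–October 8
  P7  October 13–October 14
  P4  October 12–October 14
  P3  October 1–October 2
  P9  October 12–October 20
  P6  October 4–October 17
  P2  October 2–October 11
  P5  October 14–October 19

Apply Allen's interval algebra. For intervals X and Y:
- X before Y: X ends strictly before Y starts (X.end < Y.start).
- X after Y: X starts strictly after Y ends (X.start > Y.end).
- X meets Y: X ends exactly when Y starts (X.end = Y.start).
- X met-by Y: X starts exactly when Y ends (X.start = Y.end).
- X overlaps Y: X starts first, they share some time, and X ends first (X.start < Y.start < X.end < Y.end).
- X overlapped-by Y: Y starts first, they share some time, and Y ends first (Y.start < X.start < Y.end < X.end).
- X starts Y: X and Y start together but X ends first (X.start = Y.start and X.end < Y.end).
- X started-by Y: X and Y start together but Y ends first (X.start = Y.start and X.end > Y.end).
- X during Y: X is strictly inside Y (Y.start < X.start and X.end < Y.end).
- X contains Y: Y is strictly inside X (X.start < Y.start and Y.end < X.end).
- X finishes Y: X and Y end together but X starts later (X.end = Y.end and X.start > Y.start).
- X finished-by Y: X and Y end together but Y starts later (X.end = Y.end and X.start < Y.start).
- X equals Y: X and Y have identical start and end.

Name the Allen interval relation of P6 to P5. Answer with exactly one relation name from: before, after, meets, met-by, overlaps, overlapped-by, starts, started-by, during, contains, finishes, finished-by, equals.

P6 = [October 4, October 17]; P5 = [October 14, October 19].
Compare endpoints: P6.start < P5.start, P6.start < P5.end, P6.end > P5.start, P6.end < P5.end.
That pattern is 'overlaps'.

overlaps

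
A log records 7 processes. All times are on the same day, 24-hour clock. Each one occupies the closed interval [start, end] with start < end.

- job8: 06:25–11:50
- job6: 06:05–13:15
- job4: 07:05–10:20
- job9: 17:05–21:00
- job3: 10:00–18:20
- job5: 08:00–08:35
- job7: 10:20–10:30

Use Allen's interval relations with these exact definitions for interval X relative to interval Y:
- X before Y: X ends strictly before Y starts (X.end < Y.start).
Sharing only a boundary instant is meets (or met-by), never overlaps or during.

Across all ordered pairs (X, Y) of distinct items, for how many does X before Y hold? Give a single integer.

Checking all 42 ordered pairs for relation 'before'; matching pairs in alphabetical order:
(job4, job9): job4 before job9 ✓
(job5, job3): job5 before job3 ✓
(job5, job7): job5 before job7 ✓
(job5, job9): job5 before job9 ✓
(job6, job9): job6 before job9 ✓
(job7, job9): job7 before job9 ✓
(job8, job9): job8 before job9 ✓
Count: 7.

7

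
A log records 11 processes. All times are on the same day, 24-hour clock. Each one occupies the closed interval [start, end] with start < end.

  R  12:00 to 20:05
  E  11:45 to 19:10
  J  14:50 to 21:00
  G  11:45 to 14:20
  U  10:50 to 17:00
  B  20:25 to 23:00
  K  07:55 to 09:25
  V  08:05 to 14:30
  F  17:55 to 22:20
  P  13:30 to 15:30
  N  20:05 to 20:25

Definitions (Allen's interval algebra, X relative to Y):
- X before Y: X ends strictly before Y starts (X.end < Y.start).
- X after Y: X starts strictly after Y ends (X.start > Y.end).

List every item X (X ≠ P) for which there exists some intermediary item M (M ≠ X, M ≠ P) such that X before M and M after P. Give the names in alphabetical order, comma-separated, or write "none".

E, G, K, R, U, V

Target P = [13:30, 15:30].
Intermediaries M with M after P: B, F, N.
Via B — items with X before B: E, G, K, R, U, V.
Via F — items with X before F: G, K, U, V.
Via N — items with X before N: E, G, K, U, V.
Union: E, G, K, R, U, V.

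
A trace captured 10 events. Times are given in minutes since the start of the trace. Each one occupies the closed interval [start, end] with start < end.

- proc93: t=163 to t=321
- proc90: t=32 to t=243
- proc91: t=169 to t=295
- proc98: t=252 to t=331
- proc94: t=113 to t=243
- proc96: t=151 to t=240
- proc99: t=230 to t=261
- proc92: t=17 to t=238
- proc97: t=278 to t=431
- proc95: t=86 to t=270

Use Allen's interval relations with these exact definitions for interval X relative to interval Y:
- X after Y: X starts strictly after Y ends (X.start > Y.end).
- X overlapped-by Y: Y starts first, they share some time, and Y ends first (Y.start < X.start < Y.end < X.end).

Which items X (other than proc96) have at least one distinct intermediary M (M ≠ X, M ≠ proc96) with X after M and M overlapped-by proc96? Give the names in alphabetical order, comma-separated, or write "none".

proc97

Target proc96 = [t=151, t=240].
Intermediaries M with M overlapped-by proc96: proc91, proc93, proc99.
Via proc91 — items with X after proc91: none.
Via proc93 — items with X after proc93: none.
Via proc99 — items with X after proc99: proc97.
Union: proc97.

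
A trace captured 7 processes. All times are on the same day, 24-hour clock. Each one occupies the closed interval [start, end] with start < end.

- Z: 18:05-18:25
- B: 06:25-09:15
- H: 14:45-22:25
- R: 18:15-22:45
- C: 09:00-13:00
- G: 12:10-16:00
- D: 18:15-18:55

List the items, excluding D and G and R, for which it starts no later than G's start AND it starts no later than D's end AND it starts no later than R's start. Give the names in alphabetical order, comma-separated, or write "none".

Conditions: its start is no later than G's start (X.start <= 12:10) AND its start is no later than D's end (X.start <= 18:55) AND its start is no later than R's start (X.start <= 18:15).
B: start 06:25 <= 12:10? ✓; start 06:25 <= 18:55? ✓; start 06:25 <= 18:15? ✓ → yes.
C: start 09:00 <= 12:10? ✓; start 09:00 <= 18:55? ✓; start 09:00 <= 18:15? ✓ → yes.
H: start 14:45 <= 12:10? ✗; start 14:45 <= 18:55? ✓; start 14:45 <= 18:15? ✓ → no.
Z: start 18:05 <= 12:10? ✗; start 18:05 <= 18:55? ✓; start 18:05 <= 18:15? ✓ → no.
Result: B, C.

B, C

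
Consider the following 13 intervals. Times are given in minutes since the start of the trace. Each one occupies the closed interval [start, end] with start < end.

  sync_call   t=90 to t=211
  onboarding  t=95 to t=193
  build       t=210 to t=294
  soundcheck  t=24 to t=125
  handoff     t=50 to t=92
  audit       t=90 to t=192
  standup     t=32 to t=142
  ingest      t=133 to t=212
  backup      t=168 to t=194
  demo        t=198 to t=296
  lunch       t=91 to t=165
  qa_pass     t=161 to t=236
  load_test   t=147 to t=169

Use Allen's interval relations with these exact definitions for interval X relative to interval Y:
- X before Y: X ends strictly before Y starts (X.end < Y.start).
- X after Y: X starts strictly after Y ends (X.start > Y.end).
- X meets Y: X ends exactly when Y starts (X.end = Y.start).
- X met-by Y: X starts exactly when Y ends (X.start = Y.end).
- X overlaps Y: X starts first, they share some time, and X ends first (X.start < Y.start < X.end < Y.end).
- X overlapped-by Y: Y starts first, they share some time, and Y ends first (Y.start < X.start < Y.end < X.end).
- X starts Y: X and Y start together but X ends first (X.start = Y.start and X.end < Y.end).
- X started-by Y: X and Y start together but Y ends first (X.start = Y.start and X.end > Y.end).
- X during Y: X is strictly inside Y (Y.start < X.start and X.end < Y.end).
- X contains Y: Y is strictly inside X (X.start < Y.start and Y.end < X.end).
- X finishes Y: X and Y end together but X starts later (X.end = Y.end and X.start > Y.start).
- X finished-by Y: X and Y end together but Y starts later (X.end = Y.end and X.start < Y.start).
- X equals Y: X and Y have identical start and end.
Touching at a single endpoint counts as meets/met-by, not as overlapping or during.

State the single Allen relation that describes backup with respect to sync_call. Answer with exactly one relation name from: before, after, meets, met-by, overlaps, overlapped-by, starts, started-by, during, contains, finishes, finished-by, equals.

backup = [t=168, t=194]; sync_call = [t=90, t=211].
Compare endpoints: backup.start > sync_call.start, backup.start < sync_call.end, backup.end > sync_call.start, backup.end < sync_call.end.
That pattern is 'during'.

during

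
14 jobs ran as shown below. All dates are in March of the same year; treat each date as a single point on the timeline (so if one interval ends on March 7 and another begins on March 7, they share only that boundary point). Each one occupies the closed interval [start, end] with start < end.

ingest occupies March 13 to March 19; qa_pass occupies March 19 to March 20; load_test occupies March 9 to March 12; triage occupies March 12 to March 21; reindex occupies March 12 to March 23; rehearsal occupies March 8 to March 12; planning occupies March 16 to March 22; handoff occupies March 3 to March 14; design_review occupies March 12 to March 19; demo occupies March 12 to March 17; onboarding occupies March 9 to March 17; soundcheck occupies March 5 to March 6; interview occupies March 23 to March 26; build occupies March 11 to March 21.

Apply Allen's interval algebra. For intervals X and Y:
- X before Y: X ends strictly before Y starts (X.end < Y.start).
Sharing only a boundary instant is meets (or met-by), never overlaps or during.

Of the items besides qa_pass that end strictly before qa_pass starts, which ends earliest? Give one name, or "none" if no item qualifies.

soundcheck

Target qa_pass = [March 19, March 20].
build [March 11, March 21] → contains → excluded.
demo [March 12, March 17] → before → candidate.
design_review [March 12, March 19] → meets → excluded.
handoff [March 3, March 14] → before → candidate.
ingest [March 13, March 19] → meets → excluded.
interview [March 23, March 26] → after → excluded.
load_test [March 9, March 12] → before → candidate.
onboarding [March 9, March 17] → before → candidate.
planning [March 16, March 22] → contains → excluded.
rehearsal [March 8, March 12] → before → candidate.
reindex [March 12, March 23] → contains → excluded.
soundcheck [March 5, March 6] → before → candidate.
triage [March 12, March 21] → contains → excluded.
Among candidates, earliest end is March 6 → soundcheck.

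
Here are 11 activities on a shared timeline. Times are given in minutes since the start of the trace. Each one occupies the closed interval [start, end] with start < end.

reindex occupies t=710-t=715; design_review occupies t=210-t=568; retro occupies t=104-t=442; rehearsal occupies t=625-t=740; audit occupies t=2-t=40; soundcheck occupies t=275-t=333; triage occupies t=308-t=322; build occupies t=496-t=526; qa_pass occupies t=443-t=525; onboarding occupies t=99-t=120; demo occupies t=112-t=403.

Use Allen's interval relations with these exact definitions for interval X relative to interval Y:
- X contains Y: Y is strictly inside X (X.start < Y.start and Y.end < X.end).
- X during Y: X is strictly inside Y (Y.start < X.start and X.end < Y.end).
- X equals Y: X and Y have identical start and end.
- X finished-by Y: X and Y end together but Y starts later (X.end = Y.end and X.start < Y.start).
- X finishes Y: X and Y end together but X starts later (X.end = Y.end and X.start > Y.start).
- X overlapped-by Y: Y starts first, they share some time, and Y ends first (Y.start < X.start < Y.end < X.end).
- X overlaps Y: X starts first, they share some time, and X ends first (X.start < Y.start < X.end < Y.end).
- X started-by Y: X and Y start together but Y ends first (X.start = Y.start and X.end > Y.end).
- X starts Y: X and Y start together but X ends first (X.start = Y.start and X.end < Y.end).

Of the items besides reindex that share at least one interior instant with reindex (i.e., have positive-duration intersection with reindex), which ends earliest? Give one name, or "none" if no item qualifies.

Target reindex = [t=710, t=715].
audit [t=2, t=40] → before → excluded.
build [t=496, t=526] → before → excluded.
demo [t=112, t=403] → before → excluded.
design_review [t=210, t=568] → before → excluded.
onboarding [t=99, t=120] → before → excluded.
qa_pass [t=443, t=525] → before → excluded.
rehearsal [t=625, t=740] → contains → candidate.
retro [t=104, t=442] → before → excluded.
soundcheck [t=275, t=333] → before → excluded.
triage [t=308, t=322] → before → excluded.
Among candidates, earliest end is t=740 → rehearsal.

rehearsal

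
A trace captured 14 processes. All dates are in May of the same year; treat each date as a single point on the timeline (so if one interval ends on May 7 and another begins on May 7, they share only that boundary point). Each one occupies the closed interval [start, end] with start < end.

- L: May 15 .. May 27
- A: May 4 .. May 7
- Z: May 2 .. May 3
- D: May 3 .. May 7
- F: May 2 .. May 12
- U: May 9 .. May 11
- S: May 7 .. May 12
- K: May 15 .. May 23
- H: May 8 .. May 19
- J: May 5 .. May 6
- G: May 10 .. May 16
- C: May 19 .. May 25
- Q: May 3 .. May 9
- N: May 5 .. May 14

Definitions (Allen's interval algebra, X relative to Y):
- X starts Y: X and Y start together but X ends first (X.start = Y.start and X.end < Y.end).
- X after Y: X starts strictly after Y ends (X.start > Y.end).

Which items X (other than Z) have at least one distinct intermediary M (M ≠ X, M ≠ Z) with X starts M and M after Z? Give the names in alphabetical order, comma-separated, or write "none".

J, K

Target Z = [May 2, May 3].
Intermediaries M with M after Z: A, C, G, H, J, K, L, N, S, U.
Via A — items with X starts A: none.
Via C — items with X starts C: none.
Via G — items with X starts G: none.
Via H — items with X starts H: none.
Via J — items with X starts J: none.
Via K — items with X starts K: none.
Via L — items with X starts L: K.
Via N — items with X starts N: J.
Via S — items with X starts S: none.
Via U — items with X starts U: none.
Union: J, K.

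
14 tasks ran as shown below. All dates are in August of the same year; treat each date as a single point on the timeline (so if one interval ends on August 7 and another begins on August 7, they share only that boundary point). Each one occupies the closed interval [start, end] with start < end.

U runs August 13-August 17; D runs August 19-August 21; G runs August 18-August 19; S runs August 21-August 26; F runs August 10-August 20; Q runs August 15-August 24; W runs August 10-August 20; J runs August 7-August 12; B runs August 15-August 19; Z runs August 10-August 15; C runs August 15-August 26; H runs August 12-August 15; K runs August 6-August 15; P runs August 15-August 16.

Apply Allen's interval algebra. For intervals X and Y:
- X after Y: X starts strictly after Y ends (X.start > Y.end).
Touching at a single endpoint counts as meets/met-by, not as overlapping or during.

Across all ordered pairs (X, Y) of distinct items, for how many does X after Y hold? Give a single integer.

Checking all 182 ordered pairs for relation 'after'; matching pairs in alphabetical order:
(B, J): B after J ✓
(C, J): C after J ✓
(D, H): D after H ✓
(D, J): D after J ✓
(D, K): D after K ✓
(D, P): D after P ✓
(D, U): D after U ✓
(D, Z): D after Z ✓
(G, H): G after H ✓
(G, J): G after J ✓
(G, K): G after K ✓
(G, P): G after P ✓
(G, U): G after U ✓
(G, Z): G after Z ✓
(P, J): P after J ✓
(Q, J): Q after J ✓
(S, B): S after B ✓
(S, F): S after F ✓
(S, G): S after G ✓
(S, H): S after H ✓
(S, J): S after J ✓
(S, K): S after K ✓
(S, P): S after P ✓
(S, U): S after U ✓
... plus 3 further pairs not listed.
Count: 27.

27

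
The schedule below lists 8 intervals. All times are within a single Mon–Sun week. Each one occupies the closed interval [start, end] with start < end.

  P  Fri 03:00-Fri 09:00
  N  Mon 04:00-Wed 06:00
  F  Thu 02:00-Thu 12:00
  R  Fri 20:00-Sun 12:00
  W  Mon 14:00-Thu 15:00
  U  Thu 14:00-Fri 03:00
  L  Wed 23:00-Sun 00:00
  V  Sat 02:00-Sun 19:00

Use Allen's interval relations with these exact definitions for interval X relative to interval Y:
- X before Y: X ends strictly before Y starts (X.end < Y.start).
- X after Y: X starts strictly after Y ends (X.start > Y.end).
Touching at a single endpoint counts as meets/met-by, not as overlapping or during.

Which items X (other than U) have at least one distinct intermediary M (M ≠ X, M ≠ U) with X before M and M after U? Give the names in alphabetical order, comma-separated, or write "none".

F, N, P, W

Target U = [Thu 14:00, Fri 03:00].
Intermediaries M with M after U: R, V.
Via R — items with X before R: F, N, P, W.
Via V — items with X before V: F, N, P, W.
Union: F, N, P, W.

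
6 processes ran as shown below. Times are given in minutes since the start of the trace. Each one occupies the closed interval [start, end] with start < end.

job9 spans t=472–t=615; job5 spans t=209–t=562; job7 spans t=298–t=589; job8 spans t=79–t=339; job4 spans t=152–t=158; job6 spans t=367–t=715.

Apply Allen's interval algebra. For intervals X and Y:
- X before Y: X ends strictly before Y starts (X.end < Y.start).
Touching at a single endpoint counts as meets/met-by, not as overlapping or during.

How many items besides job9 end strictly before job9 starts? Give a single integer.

Target job9 = [t=472, t=615].
job4 [t=152, t=158] → before → counts.
job5 [t=209, t=562] → overlaps → no.
job6 [t=367, t=715] → contains → no.
job7 [t=298, t=589] → overlaps → no.
job8 [t=79, t=339] → before → counts.
Total: 2.

2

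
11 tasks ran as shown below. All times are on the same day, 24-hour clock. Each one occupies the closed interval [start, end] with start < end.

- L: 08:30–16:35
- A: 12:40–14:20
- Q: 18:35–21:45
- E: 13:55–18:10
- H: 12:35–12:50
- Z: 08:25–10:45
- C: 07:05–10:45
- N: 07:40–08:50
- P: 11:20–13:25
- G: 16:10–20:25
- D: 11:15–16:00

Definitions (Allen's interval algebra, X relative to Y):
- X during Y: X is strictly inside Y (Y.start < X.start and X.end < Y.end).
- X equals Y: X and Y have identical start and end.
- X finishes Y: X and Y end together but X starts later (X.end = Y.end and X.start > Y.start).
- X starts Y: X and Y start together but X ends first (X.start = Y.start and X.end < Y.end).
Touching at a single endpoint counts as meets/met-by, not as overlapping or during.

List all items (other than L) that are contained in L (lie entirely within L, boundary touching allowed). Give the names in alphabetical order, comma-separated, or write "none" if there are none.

A, D, H, P

Target L = [08:30, 16:35].
A [12:40, 14:20] → during → yes.
C [07:05, 10:45] → overlaps → no.
D [11:15, 16:00] → during → yes.
E [13:55, 18:10] → overlapped-by → no.
G [16:10, 20:25] → overlapped-by → no.
H [12:35, 12:50] → during → yes.
N [07:40, 08:50] → overlaps → no.
P [11:20, 13:25] → during → yes.
Q [18:35, 21:45] → after → no.
Z [08:25, 10:45] → overlaps → no.
Result: A, D, H, P.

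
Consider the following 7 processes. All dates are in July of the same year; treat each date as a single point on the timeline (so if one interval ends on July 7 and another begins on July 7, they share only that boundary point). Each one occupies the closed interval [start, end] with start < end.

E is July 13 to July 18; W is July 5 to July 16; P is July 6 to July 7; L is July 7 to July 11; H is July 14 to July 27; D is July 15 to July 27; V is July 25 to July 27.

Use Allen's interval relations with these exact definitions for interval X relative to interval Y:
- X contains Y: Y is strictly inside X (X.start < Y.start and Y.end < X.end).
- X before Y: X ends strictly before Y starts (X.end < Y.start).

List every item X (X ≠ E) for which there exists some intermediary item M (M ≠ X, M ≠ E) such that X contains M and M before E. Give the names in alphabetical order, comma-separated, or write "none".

Target E = [July 13, July 18].
Intermediaries M with M before E: L, P.
Via L — items with X contains L: W.
Via P — items with X contains P: W.
Union: W.

W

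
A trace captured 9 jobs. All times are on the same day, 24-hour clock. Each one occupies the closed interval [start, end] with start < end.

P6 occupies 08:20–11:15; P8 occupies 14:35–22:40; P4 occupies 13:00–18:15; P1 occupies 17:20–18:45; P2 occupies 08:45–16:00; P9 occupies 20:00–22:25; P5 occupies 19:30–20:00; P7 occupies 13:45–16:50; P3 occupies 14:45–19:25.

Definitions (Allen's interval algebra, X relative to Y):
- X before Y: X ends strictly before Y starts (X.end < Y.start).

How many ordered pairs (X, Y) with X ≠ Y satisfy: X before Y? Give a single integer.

Checking all 72 ordered pairs for relation 'before'; matching pairs in alphabetical order:
(P1, P5): P1 before P5 ✓
(P1, P9): P1 before P9 ✓
(P2, P1): P2 before P1 ✓
(P2, P5): P2 before P5 ✓
(P2, P9): P2 before P9 ✓
(P3, P5): P3 before P5 ✓
(P3, P9): P3 before P9 ✓
(P4, P5): P4 before P5 ✓
(P4, P9): P4 before P9 ✓
(P6, P1): P6 before P1 ✓
(P6, P3): P6 before P3 ✓
(P6, P4): P6 before P4 ✓
(P6, P5): P6 before P5 ✓
(P6, P7): P6 before P7 ✓
(P6, P8): P6 before P8 ✓
(P6, P9): P6 before P9 ✓
(P7, P1): P7 before P1 ✓
(P7, P5): P7 before P5 ✓
(P7, P9): P7 before P9 ✓
Count: 19.

19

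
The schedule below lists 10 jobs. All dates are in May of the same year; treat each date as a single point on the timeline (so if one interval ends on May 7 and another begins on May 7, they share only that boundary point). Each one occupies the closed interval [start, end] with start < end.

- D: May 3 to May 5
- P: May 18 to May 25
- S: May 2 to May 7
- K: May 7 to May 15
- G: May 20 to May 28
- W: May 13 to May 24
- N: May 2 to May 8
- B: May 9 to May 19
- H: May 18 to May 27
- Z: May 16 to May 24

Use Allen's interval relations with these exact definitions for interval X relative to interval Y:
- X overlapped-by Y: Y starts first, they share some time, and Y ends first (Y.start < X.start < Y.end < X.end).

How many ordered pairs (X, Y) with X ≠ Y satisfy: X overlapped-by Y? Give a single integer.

15

Checking all 90 ordered pairs for relation 'overlapped-by'; matching pairs in alphabetical order:
(B, K): B overlapped-by K ✓
(G, H): G overlapped-by H ✓
(G, P): G overlapped-by P ✓
(G, W): G overlapped-by W ✓
(G, Z): G overlapped-by Z ✓
(H, B): H overlapped-by B ✓
(H, W): H overlapped-by W ✓
(H, Z): H overlapped-by Z ✓
(K, N): K overlapped-by N ✓
(P, B): P overlapped-by B ✓
(P, W): P overlapped-by W ✓
(P, Z): P overlapped-by Z ✓
(W, B): W overlapped-by B ✓
(W, K): W overlapped-by K ✓
(Z, B): Z overlapped-by B ✓
Count: 15.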